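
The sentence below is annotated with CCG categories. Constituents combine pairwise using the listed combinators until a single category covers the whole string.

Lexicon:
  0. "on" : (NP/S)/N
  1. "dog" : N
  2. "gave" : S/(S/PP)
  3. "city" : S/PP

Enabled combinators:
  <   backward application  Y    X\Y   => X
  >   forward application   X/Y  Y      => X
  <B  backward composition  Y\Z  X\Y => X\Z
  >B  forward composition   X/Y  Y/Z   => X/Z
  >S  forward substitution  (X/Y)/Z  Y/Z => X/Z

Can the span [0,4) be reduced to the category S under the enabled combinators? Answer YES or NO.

NO

(NP/S)/N N S/(S/PP) S/PP
CKY chart[0,4] = {NP}; S ∉ chart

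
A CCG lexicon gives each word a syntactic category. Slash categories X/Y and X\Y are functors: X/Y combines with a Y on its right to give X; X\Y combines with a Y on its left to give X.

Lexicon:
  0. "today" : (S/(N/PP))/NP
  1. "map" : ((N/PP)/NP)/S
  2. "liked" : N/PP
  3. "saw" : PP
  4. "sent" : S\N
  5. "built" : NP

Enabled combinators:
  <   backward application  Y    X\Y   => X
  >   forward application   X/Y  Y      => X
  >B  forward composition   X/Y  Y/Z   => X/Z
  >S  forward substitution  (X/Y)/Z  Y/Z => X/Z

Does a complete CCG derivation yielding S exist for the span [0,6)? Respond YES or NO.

YES

[0,6] S   >
  [0,5] S/NP   >S
    [0,1] "today" : (S/(N/PP))/NP
    [1,5] (N/PP)/NP   >
      [1,2] "map" : ((N/PP)/NP)/S
      [2,5] S   <
        [2,4] N   >
          [2,3] "liked" : N/PP
          [3,4] "saw" : PP
        [4,5] "sent" : S\N
  [5,6] "built" : NP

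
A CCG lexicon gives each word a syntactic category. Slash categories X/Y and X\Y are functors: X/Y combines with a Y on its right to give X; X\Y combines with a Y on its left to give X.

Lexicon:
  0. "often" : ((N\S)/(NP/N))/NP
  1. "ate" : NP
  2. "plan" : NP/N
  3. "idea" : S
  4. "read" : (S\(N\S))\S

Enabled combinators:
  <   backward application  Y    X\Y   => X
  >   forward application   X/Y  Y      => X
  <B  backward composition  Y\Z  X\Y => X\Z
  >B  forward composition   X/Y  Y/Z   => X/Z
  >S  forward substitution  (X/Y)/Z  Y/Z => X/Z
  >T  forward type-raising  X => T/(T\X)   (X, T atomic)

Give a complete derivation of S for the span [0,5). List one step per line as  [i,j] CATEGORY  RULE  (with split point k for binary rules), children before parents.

[0,5] S   <
  [0,3] N\S   >
    [0,2] (N\S)/(NP/N)   >
      [0,1] "often" : ((N\S)/(NP/N))/NP
      [1,2] "ate" : NP
    [2,3] "plan" : NP/N
  [3,5] S\(N\S)   <
    [3,4] "idea" : S
    [4,5] "read" : (S\(N\S))\S

[0,1] ((N\S)/(NP/N))/NP  lex  "often"
[1,2] NP  lex  "ate"
[0,2] (N\S)/(NP/N)  >  k=1
[2,3] NP/N  lex  "plan"
[0,3] N\S  >  k=2
[3,4] S  lex  "idea"
[4,5] (S\(N\S))\S  lex  "read"
[3,5] S\(N\S)  <  k=4
[0,5] S  <  k=3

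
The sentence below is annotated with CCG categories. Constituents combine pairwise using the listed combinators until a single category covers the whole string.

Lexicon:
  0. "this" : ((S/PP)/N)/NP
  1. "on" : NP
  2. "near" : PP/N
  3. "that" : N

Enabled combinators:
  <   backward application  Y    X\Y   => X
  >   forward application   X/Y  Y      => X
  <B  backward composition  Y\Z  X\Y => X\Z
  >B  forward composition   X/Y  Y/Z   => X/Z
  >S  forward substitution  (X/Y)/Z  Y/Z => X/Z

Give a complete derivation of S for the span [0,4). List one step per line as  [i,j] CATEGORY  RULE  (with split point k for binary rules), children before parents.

[0,1] ((S/PP)/N)/NP  lex  "this"
[1,2] NP  lex  "on"
[0,2] (S/PP)/N  >  k=1
[2,3] PP/N  lex  "near"
[0,3] S/N  >S  k=2
[3,4] N  lex  "that"
[0,4] S  >  k=3

[0,4] S   >
  [0,3] S/N   >S
    [0,2] (S/PP)/N   >
      [0,1] "this" : ((S/PP)/N)/NP
      [1,2] "on" : NP
    [2,3] "near" : PP/N
  [3,4] "that" : N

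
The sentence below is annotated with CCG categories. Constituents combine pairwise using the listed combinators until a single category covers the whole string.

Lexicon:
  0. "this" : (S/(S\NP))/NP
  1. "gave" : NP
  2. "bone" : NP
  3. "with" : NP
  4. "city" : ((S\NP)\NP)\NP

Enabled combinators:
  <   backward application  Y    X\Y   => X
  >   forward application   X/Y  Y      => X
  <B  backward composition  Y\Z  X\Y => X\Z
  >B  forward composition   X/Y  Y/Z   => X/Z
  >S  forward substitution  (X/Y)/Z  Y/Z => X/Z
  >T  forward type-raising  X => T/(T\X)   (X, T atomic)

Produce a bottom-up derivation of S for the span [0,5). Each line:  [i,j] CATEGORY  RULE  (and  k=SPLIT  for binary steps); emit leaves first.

[0,1] (S/(S\NP))/NP  lex  "this"
[1,2] NP  lex  "gave"
[0,2] S/(S\NP)  >  k=1
[2,3] NP  lex  "bone"
[3,4] NP  lex  "with"
[4,5] ((S\NP)\NP)\NP  lex  "city"
[3,5] (S\NP)\NP  <  k=4
[2,5] S\NP  <  k=3
[0,5] S  >  k=2

[0,5] S   >
  [0,2] S/(S\NP)   >
    [0,1] "this" : (S/(S\NP))/NP
    [1,2] "gave" : NP
  [2,5] S\NP   <
    [2,3] "bone" : NP
    [3,5] (S\NP)\NP   <
      [3,4] "with" : NP
      [4,5] "city" : ((S\NP)\NP)\NP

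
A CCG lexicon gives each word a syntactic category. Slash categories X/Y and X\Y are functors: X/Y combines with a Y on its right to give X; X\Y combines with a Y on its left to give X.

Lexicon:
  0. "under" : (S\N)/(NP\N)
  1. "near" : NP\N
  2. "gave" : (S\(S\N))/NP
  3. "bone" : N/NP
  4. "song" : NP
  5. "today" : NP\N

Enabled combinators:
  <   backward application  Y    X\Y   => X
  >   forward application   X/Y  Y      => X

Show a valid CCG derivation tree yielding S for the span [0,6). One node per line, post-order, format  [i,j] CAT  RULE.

[0,6] S   <
  [0,2] S\N   >
    [0,1] "under" : (S\N)/(NP\N)
    [1,2] "near" : NP\N
  [2,6] S\(S\N)   >
    [2,3] "gave" : (S\(S\N))/NP
    [3,6] NP   <
      [3,5] N   >
        [3,4] "bone" : N/NP
        [4,5] "song" : NP
      [5,6] "today" : NP\N

[0,1] (S\N)/(NP\N)  lex  "under"
[1,2] NP\N  lex  "near"
[0,2] S\N  >  k=1
[2,3] (S\(S\N))/NP  lex  "gave"
[3,4] N/NP  lex  "bone"
[4,5] NP  lex  "song"
[3,5] N  >  k=4
[5,6] NP\N  lex  "today"
[3,6] NP  <  k=5
[2,6] S\(S\N)  >  k=3
[0,6] S  <  k=2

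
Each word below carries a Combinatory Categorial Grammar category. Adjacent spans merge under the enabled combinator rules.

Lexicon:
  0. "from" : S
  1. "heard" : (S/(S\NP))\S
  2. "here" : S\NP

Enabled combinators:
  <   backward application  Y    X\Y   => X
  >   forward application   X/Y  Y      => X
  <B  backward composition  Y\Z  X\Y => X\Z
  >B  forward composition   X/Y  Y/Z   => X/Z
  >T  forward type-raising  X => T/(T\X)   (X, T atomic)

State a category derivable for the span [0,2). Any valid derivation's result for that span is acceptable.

S/(S\NP)

[0,3] S   >
  [0,2] S/(S\NP)   <
    [0,1] "from" : S
    [1,2] "heard" : (S/(S\NP))\S
  [2,3] "here" : S\NP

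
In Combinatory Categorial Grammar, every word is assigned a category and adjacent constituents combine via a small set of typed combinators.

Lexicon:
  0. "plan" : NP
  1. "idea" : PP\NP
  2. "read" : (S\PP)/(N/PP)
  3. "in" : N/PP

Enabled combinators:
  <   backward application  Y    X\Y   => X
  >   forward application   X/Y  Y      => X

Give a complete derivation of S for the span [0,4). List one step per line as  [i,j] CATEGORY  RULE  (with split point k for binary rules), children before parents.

[0,4] S   <
  [0,2] PP   <
    [0,1] "plan" : NP
    [1,2] "idea" : PP\NP
  [2,4] S\PP   >
    [2,3] "read" : (S\PP)/(N/PP)
    [3,4] "in" : N/PP

[0,1] NP  lex  "plan"
[1,2] PP\NP  lex  "idea"
[0,2] PP  <  k=1
[2,3] (S\PP)/(N/PP)  lex  "read"
[3,4] N/PP  lex  "in"
[2,4] S\PP  >  k=3
[0,4] S  <  k=2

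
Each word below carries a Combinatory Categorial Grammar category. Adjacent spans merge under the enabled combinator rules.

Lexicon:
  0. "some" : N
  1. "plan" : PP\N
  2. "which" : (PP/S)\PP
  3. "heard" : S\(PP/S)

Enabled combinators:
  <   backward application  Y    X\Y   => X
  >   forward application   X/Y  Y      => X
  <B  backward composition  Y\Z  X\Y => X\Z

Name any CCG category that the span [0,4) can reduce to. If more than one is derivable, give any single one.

S

[0,4] S   <
  [0,3] PP/S   <
    [0,2] PP   <
      [0,1] "some" : N
      [1,2] "plan" : PP\N
    [2,3] "which" : (PP/S)\PP
  [3,4] "heard" : S\(PP/S)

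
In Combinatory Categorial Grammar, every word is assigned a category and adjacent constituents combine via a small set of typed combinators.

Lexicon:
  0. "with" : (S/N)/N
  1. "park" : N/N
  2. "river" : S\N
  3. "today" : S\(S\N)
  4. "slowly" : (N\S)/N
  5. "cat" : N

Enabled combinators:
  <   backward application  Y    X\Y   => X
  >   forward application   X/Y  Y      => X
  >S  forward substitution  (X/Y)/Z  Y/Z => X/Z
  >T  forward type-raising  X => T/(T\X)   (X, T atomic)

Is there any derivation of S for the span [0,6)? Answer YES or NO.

YES

[0,6] S   >
  [0,2] S/N   >S
    [0,1] "with" : (S/N)/N
    [1,2] "park" : N/N
  [2,6] N   <
    [2,4] S   <
      [2,3] "river" : S\N
      [3,4] "today" : S\(S\N)
    [4,6] N\S   >
      [4,5] "slowly" : (N\S)/N
      [5,6] "cat" : N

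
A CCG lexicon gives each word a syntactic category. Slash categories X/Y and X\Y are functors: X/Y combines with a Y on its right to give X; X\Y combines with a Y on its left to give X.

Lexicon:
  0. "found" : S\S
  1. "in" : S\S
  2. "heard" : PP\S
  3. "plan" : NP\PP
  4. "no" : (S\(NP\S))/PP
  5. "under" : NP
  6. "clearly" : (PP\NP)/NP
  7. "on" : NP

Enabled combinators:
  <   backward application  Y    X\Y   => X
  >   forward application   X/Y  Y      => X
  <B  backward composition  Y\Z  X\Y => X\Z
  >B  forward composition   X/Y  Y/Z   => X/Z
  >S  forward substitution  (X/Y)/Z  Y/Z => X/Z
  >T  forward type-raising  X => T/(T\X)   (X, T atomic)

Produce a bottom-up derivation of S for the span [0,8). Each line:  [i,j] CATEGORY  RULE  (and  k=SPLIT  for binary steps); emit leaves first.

[0,1] S\S  lex  "found"
[1,2] S\S  lex  "in"
[2,3] PP\S  lex  "heard"
[1,3] PP\S  <B  k=2
[3,4] NP\PP  lex  "plan"
[1,4] NP\S  <B  k=3
[0,4] NP\S  <B  k=1
[4,5] (S\(NP\S))/PP  lex  "no"
[5,6] NP  lex  "under"
[6,7] (PP\NP)/NP  lex  "clearly"
[7,8] NP  lex  "on"
[6,8] PP\NP  >  k=7
[5,8] PP  <  k=6
[4,8] S\(NP\S)  >  k=5
[0,8] S  <  k=4

[0,8] S   <
  [0,4] NP\S   <B
    [0,1] "found" : S\S
    [1,4] NP\S   <B
      [1,3] PP\S   <B
        [1,2] "in" : S\S
        [2,3] "heard" : PP\S
      [3,4] "plan" : NP\PP
  [4,8] S\(NP\S)   >
    [4,5] "no" : (S\(NP\S))/PP
    [5,8] PP   <
      [5,6] "under" : NP
      [6,8] PP\NP   >
        [6,7] "clearly" : (PP\NP)/NP
        [7,8] "on" : NP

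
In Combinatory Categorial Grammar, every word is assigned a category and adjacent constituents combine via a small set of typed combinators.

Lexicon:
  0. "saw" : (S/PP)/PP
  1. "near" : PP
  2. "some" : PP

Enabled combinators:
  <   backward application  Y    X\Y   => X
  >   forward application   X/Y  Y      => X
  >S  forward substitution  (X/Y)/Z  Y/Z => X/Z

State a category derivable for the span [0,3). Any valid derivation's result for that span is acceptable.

S

[0,3] S   >
  [0,2] S/PP   >
    [0,1] "saw" : (S/PP)/PP
    [1,2] "near" : PP
  [2,3] "some" : PP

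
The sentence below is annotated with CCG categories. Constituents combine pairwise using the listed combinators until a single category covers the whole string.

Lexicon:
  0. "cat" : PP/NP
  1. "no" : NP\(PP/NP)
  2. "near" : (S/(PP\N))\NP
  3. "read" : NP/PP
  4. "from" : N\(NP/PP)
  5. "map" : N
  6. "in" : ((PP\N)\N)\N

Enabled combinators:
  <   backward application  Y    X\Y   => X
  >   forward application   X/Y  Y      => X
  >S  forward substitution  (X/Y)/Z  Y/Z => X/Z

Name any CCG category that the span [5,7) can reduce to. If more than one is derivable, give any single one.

(PP\N)\N

[0,7] S   >
  [0,3] S/(PP\N)   <
    [0,2] NP   <
      [0,1] "cat" : PP/NP
      [1,2] "no" : NP\(PP/NP)
    [2,3] "near" : (S/(PP\N))\NP
  [3,7] PP\N   <
    [3,5] N   <
      [3,4] "read" : NP/PP
      [4,5] "from" : N\(NP/PP)
    [5,7] (PP\N)\N   <
      [5,6] "map" : N
      [6,7] "in" : ((PP\N)\N)\N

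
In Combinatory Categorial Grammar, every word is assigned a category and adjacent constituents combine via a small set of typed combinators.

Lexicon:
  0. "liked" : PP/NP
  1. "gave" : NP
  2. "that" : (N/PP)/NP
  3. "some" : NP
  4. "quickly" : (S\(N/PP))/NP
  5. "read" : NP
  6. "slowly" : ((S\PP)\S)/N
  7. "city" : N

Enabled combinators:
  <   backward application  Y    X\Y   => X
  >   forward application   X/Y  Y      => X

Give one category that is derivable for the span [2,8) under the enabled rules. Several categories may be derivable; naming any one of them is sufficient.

S\PP

[0,8] S   <
  [0,2] PP   >
    [0,1] "liked" : PP/NP
    [1,2] "gave" : NP
  [2,8] S\PP   <
    [2,6] S   <
      [2,4] N/PP   >
        [2,3] "that" : (N/PP)/NP
        [3,4] "some" : NP
      [4,6] S\(N/PP)   >
        [4,5] "quickly" : (S\(N/PP))/NP
        [5,6] "read" : NP
    [6,8] (S\PP)\S   >
      [6,7] "slowly" : ((S\PP)\S)/N
      [7,8] "city" : N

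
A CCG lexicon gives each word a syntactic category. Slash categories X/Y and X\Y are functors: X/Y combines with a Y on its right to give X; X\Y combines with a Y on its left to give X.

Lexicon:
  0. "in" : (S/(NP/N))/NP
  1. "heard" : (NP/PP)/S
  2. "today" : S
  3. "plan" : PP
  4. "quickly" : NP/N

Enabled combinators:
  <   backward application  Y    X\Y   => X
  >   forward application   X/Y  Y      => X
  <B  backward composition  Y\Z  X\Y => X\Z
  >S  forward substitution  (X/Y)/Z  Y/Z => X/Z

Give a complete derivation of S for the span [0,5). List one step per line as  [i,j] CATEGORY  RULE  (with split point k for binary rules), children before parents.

[0,5] S   >
  [0,4] S/(NP/N)   >
    [0,1] "in" : (S/(NP/N))/NP
    [1,4] NP   >
      [1,3] NP/PP   >
        [1,2] "heard" : (NP/PP)/S
        [2,3] "today" : S
      [3,4] "plan" : PP
  [4,5] "quickly" : NP/N

[0,1] (S/(NP/N))/NP  lex  "in"
[1,2] (NP/PP)/S  lex  "heard"
[2,3] S  lex  "today"
[1,3] NP/PP  >  k=2
[3,4] PP  lex  "plan"
[1,4] NP  >  k=3
[0,4] S/(NP/N)  >  k=1
[4,5] NP/N  lex  "quickly"
[0,5] S  >  k=4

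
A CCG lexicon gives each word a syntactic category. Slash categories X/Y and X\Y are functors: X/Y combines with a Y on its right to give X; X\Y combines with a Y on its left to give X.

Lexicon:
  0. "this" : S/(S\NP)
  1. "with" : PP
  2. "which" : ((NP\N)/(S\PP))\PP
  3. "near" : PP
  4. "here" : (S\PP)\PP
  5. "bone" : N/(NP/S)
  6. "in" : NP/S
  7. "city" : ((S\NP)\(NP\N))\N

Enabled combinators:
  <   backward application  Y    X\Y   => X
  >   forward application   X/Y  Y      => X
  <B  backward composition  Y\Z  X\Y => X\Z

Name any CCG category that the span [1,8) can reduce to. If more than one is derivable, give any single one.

S\NP

[0,8] S   >
  [0,1] "this" : S/(S\NP)
  [1,8] S\NP   <
    [1,5] NP\N   >
      [1,3] (NP\N)/(S\PP)   <
        [1,2] "with" : PP
        [2,3] "which" : ((NP\N)/(S\PP))\PP
      [3,5] S\PP   <
        [3,4] "near" : PP
        [4,5] "here" : (S\PP)\PP
    [5,8] (S\NP)\(NP\N)   <
      [5,7] N   >
        [5,6] "bone" : N/(NP/S)
        [6,7] "in" : NP/S
      [7,8] "city" : ((S\NP)\(NP\N))\N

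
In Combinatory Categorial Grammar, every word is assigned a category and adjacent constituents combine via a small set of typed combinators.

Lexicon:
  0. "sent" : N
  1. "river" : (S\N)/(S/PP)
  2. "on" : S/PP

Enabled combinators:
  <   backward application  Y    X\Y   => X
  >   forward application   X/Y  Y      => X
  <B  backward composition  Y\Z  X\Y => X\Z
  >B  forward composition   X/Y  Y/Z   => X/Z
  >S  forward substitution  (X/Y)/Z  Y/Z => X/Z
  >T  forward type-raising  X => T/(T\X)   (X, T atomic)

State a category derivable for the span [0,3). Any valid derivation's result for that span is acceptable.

S

[0,3] S   >
  [0,1] S/(S\N)   >T
    [0,1] "sent" : N
  [1,3] S\N   >
    [1,2] "river" : (S\N)/(S/PP)
    [2,3] "on" : S/PP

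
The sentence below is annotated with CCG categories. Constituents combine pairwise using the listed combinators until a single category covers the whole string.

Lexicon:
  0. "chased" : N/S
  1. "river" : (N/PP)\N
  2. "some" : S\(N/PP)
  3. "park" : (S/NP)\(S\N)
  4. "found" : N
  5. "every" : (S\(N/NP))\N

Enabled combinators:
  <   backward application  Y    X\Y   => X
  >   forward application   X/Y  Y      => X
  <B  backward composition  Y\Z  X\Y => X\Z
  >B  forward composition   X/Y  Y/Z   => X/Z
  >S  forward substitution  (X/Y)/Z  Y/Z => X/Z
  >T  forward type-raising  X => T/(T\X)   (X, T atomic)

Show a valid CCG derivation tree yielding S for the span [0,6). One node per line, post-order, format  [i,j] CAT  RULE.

[0,1] N/S  lex  "chased"
[1,2] (N/PP)\N  lex  "river"
[2,3] S\(N/PP)  lex  "some"
[1,3] S\N  <B  k=2
[3,4] (S/NP)\(S\N)  lex  "park"
[1,4] S/NP  <  k=3
[0,4] N/NP  >B  k=1
[4,5] N  lex  "found"
[5,6] (S\(N/NP))\N  lex  "every"
[4,6] S\(N/NP)  <  k=5
[0,6] S  <  k=4

[0,6] S   <
  [0,4] N/NP   >B
    [0,1] "chased" : N/S
    [1,4] S/NP   <
      [1,3] S\N   <B
        [1,2] "river" : (N/PP)\N
        [2,3] "some" : S\(N/PP)
      [3,4] "park" : (S/NP)\(S\N)
  [4,6] S\(N/NP)   <
    [4,5] "found" : N
    [5,6] "every" : (S\(N/NP))\N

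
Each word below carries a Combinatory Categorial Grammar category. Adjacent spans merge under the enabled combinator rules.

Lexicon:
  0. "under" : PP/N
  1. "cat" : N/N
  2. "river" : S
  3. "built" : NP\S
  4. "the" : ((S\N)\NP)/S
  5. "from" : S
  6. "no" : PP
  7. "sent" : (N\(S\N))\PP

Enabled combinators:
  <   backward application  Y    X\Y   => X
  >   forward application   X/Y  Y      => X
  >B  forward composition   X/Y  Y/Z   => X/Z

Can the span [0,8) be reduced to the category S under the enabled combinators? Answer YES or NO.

NO

PP/N N/N S NP\S ((S\N)\NP)/S S PP (N\(S\N))\PP
CKY chart[0,8] = {PP}; S ∉ chart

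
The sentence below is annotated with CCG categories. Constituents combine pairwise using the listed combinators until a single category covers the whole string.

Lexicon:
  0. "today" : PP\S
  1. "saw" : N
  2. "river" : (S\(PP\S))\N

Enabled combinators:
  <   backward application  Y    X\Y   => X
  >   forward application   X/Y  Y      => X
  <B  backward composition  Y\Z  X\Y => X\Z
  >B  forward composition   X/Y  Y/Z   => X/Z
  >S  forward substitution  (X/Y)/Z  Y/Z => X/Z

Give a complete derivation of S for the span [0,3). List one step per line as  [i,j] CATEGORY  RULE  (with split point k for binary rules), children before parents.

[0,3] S   <
  [0,1] "today" : PP\S
  [1,3] S\(PP\S)   <
    [1,2] "saw" : N
    [2,3] "river" : (S\(PP\S))\N

[0,1] PP\S  lex  "today"
[1,2] N  lex  "saw"
[2,3] (S\(PP\S))\N  lex  "river"
[1,3] S\(PP\S)  <  k=2
[0,3] S  <  k=1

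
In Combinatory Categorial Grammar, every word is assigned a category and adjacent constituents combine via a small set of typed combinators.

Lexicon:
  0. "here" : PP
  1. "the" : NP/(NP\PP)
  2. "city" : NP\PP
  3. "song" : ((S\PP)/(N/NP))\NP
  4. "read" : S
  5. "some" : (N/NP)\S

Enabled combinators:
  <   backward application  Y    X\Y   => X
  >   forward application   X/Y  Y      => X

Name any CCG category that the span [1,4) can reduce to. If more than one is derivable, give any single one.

[0,6] S   <
  [0,1] "here" : PP
  [1,6] S\PP   >
    [1,4] (S\PP)/(N/NP)   <
      [1,3] NP   >
        [1,2] "the" : NP/(NP\PP)
        [2,3] "city" : NP\PP
      [3,4] "song" : ((S\PP)/(N/NP))\NP
    [4,6] N/NP   <
      [4,5] "read" : S
      [5,6] "some" : (N/NP)\S

(S\PP)/(N/NP)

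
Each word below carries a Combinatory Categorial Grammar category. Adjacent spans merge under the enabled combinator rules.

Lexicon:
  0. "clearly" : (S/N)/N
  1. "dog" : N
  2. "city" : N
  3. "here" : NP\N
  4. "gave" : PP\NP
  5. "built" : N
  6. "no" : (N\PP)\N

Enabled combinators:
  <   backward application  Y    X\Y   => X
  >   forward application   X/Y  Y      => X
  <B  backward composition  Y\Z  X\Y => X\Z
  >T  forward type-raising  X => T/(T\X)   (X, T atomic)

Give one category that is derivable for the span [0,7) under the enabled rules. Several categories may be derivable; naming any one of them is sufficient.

[0,7] S   >
  [0,2] S/N   >
    [0,1] "clearly" : (S/N)/N
    [1,2] "dog" : N
  [2,7] N   <
    [2,4] NP   <
      [2,3] "city" : N
      [3,4] "here" : NP\N
    [4,7] N\NP   <B
      [4,5] "gave" : PP\NP
      [5,7] N\PP   <
        [5,6] "built" : N
        [6,7] "no" : (N\PP)\N

S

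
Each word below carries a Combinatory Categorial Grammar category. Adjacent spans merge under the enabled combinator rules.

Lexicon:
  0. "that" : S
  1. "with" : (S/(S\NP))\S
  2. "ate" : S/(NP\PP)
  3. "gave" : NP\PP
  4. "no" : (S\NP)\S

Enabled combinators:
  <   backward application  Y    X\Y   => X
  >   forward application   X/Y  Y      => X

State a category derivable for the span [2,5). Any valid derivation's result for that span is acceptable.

S\NP

[0,5] S   >
  [0,2] S/(S\NP)   <
    [0,1] "that" : S
    [1,2] "with" : (S/(S\NP))\S
  [2,5] S\NP   <
    [2,4] S   >
      [2,3] "ate" : S/(NP\PP)
      [3,4] "gave" : NP\PP
    [4,5] "no" : (S\NP)\S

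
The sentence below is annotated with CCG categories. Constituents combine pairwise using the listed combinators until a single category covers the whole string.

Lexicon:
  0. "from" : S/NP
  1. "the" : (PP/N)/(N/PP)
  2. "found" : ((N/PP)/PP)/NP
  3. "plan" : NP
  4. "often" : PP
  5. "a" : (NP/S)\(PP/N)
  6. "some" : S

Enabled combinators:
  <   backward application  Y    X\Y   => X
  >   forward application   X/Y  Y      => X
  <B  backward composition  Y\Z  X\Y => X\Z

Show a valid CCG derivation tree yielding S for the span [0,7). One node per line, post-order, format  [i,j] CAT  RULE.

[0,1] S/NP  lex  "from"
[1,2] (PP/N)/(N/PP)  lex  "the"
[2,3] ((N/PP)/PP)/NP  lex  "found"
[3,4] NP  lex  "plan"
[2,4] (N/PP)/PP  >  k=3
[4,5] PP  lex  "often"
[2,5] N/PP  >  k=4
[1,5] PP/N  >  k=2
[5,6] (NP/S)\(PP/N)  lex  "a"
[1,6] NP/S  <  k=5
[6,7] S  lex  "some"
[1,7] NP  >  k=6
[0,7] S  >  k=1

[0,7] S   >
  [0,1] "from" : S/NP
  [1,7] NP   >
    [1,6] NP/S   <
      [1,5] PP/N   >
        [1,2] "the" : (PP/N)/(N/PP)
        [2,5] N/PP   >
          [2,4] (N/PP)/PP   >
            [2,3] "found" : ((N/PP)/PP)/NP
            [3,4] "plan" : NP
          [4,5] "often" : PP
      [5,6] "a" : (NP/S)\(PP/N)
    [6,7] "some" : S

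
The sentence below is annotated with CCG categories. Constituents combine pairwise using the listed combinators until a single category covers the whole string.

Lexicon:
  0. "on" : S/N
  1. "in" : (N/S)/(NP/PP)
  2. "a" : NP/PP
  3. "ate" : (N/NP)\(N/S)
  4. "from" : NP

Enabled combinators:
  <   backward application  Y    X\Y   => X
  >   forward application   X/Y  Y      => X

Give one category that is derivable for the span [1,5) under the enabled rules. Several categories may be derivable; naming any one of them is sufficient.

N

[0,5] S   >
  [0,1] "on" : S/N
  [1,5] N   >
    [1,4] N/NP   <
      [1,3] N/S   >
        [1,2] "in" : (N/S)/(NP/PP)
        [2,3] "a" : NP/PP
      [3,4] "ate" : (N/NP)\(N/S)
    [4,5] "from" : NP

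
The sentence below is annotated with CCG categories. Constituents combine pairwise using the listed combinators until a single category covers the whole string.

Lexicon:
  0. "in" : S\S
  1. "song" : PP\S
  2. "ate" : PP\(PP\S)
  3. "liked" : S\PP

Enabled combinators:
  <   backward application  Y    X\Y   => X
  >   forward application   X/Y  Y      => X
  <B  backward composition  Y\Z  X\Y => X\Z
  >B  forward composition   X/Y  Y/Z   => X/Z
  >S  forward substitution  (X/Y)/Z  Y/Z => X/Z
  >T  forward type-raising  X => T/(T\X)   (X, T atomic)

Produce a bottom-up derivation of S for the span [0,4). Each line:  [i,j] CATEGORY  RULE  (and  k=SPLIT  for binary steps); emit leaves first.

[0,4] S   <
  [0,3] PP   <
    [0,2] PP\S   <B
      [0,1] "in" : S\S
      [1,2] "song" : PP\S
    [2,3] "ate" : PP\(PP\S)
  [3,4] "liked" : S\PP

[0,1] S\S  lex  "in"
[1,2] PP\S  lex  "song"
[0,2] PP\S  <B  k=1
[2,3] PP\(PP\S)  lex  "ate"
[0,3] PP  <  k=2
[3,4] S\PP  lex  "liked"
[0,4] S  <  k=3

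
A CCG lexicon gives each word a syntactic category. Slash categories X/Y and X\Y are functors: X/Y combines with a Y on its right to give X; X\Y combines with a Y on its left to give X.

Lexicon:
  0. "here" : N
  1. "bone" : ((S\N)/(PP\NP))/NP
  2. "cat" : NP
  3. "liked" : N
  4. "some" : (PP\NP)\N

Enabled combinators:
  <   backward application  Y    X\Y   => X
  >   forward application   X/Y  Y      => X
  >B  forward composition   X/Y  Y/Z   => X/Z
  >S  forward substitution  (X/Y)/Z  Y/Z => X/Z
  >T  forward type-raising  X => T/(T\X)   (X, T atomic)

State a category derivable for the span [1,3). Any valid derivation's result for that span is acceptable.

[0,5] S   >
  [0,1] S/(S\N)   >T
    [0,1] "here" : N
  [1,5] S\N   >
    [1,3] (S\N)/(PP\NP)   >
      [1,2] "bone" : ((S\N)/(PP\NP))/NP
      [2,3] "cat" : NP
    [3,5] PP\NP   <
      [3,4] "liked" : N
      [4,5] "some" : (PP\NP)\N

(S\N)/(PP\NP)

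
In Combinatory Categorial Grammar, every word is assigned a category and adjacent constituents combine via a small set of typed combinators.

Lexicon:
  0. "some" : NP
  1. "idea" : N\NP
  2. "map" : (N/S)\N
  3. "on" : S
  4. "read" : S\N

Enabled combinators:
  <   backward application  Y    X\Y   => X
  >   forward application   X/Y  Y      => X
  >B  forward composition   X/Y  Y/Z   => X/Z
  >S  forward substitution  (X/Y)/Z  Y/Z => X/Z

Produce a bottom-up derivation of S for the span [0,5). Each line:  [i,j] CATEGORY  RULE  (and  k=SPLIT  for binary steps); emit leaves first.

[0,5] S   <
  [0,4] N   >
    [0,3] N/S   <
      [0,2] N   <
        [0,1] "some" : NP
        [1,2] "idea" : N\NP
      [2,3] "map" : (N/S)\N
    [3,4] "on" : S
  [4,5] "read" : S\N

[0,1] NP  lex  "some"
[1,2] N\NP  lex  "idea"
[0,2] N  <  k=1
[2,3] (N/S)\N  lex  "map"
[0,3] N/S  <  k=2
[3,4] S  lex  "on"
[0,4] N  >  k=3
[4,5] S\N  lex  "read"
[0,5] S  <  k=4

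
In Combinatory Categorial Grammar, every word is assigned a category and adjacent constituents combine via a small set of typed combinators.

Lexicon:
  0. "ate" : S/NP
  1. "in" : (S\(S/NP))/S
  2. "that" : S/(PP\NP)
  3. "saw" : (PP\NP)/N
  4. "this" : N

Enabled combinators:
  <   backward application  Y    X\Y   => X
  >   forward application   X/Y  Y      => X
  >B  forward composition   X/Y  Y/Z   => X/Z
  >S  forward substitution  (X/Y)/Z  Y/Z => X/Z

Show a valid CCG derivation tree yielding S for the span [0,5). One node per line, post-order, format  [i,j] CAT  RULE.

[0,5] S   <
  [0,1] "ate" : S/NP
  [1,5] S\(S/NP)   >
    [1,2] "in" : (S\(S/NP))/S
    [2,5] S   >
      [2,3] "that" : S/(PP\NP)
      [3,5] PP\NP   >
        [3,4] "saw" : (PP\NP)/N
        [4,5] "this" : N

[0,1] S/NP  lex  "ate"
[1,2] (S\(S/NP))/S  lex  "in"
[2,3] S/(PP\NP)  lex  "that"
[3,4] (PP\NP)/N  lex  "saw"
[4,5] N  lex  "this"
[3,5] PP\NP  >  k=4
[2,5] S  >  k=3
[1,5] S\(S/NP)  >  k=2
[0,5] S  <  k=1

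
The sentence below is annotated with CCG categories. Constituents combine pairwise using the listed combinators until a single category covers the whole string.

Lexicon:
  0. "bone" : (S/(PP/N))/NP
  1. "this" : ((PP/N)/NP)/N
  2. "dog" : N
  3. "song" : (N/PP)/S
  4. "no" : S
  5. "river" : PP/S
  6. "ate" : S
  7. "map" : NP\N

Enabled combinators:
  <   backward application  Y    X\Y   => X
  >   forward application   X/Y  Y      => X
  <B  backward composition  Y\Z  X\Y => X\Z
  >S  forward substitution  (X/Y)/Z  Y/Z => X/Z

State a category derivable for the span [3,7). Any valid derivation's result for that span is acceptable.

N

[0,8] S   >
  [0,3] S/NP   >S
    [0,1] "bone" : (S/(PP/N))/NP
    [1,3] (PP/N)/NP   >
      [1,2] "this" : ((PP/N)/NP)/N
      [2,3] "dog" : N
  [3,8] NP   <
    [3,7] N   >
      [3,5] N/PP   >
        [3,4] "song" : (N/PP)/S
        [4,5] "no" : S
      [5,7] PP   >
        [5,6] "river" : PP/S
        [6,7] "ate" : S
    [7,8] "map" : NP\N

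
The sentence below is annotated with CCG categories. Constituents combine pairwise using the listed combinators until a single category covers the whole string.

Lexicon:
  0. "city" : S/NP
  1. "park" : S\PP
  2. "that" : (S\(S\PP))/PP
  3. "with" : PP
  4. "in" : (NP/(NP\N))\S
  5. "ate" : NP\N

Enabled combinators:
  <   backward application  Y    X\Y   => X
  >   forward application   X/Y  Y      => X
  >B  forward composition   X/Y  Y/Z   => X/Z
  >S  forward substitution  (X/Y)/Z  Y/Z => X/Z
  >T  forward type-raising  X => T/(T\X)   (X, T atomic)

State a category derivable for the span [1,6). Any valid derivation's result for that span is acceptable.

NP

[0,6] S   >
  [0,1] "city" : S/NP
  [1,6] NP   >
    [1,5] NP/(NP\N)   <
      [1,4] S   <
        [1,2] "park" : S\PP
        [2,4] S\(S\PP)   >
          [2,3] "that" : (S\(S\PP))/PP
          [3,4] "with" : PP
      [4,5] "in" : (NP/(NP\N))\S
    [5,6] "ate" : NP\N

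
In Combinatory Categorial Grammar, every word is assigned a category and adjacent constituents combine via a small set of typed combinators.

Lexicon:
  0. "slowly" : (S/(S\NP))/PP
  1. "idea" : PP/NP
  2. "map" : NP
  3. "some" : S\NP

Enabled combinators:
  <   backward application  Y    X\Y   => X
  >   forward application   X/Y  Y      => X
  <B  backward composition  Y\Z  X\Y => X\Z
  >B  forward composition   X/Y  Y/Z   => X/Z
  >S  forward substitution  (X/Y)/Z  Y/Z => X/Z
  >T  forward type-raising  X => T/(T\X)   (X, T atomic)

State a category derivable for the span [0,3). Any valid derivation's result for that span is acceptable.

S/(S\NP)

[0,4] S   >
  [0,3] S/(S\NP)   >
    [0,1] "slowly" : (S/(S\NP))/PP
    [1,3] PP   >
      [1,2] "idea" : PP/NP
      [2,3] "map" : NP
  [3,4] "some" : S\NP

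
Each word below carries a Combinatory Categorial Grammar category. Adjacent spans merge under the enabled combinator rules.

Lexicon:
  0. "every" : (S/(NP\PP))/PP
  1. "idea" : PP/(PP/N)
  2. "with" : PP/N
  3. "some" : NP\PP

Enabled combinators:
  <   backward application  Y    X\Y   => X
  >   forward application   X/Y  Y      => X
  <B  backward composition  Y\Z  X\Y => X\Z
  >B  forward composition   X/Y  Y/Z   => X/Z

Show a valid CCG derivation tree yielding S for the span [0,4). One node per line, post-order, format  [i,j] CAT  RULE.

[0,1] (S/(NP\PP))/PP  lex  "every"
[1,2] PP/(PP/N)  lex  "idea"
[2,3] PP/N  lex  "with"
[1,3] PP  >  k=2
[0,3] S/(NP\PP)  >  k=1
[3,4] NP\PP  lex  "some"
[0,4] S  >  k=3

[0,4] S   >
  [0,3] S/(NP\PP)   >
    [0,1] "every" : (S/(NP\PP))/PP
    [1,3] PP   >
      [1,2] "idea" : PP/(PP/N)
      [2,3] "with" : PP/N
  [3,4] "some" : NP\PP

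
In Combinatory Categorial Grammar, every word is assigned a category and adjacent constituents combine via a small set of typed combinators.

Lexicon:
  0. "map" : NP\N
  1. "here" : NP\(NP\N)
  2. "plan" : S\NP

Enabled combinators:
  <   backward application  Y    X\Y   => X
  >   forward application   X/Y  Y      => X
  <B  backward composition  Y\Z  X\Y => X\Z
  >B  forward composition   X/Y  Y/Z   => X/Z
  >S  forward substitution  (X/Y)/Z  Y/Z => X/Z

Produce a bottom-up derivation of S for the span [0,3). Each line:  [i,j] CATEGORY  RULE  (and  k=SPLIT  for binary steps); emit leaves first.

[0,1] NP\N  lex  "map"
[1,2] NP\(NP\N)  lex  "here"
[0,2] NP  <  k=1
[2,3] S\NP  lex  "plan"
[0,3] S  <  k=2

[0,3] S   <
  [0,2] NP   <
    [0,1] "map" : NP\N
    [1,2] "here" : NP\(NP\N)
  [2,3] "plan" : S\NP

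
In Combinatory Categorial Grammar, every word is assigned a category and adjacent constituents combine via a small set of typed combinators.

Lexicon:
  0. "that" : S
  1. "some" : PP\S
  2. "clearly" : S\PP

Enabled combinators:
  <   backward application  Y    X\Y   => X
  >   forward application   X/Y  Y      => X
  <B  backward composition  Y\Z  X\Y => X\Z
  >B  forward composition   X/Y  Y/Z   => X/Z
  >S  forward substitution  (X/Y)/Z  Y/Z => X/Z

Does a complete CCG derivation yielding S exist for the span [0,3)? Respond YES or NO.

[0,3] S   <
  [0,2] PP   <
    [0,1] "that" : S
    [1,2] "some" : PP\S
  [2,3] "clearly" : S\PP

YES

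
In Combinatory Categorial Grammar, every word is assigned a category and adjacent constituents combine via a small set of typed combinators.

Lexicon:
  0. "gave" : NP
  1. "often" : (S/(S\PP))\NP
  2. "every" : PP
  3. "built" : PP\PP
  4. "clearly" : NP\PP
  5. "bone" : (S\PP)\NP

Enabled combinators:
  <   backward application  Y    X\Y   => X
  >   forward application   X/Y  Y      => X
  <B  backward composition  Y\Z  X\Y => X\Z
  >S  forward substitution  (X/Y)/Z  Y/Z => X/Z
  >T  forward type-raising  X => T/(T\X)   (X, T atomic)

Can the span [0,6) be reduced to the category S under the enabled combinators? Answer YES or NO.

[0,6] S   >
  [0,2] S/(S\PP)   <
    [0,1] "gave" : NP
    [1,2] "often" : (S/(S\PP))\NP
  [2,6] S\PP   <
    [2,5] NP   >
      [2,3] NP/(NP\PP)   >T
        [2,3] "every" : PP
      [3,5] NP\PP   <B
        [3,4] "built" : PP\PP
        [4,5] "clearly" : NP\PP
    [5,6] "bone" : (S\PP)\NP

YES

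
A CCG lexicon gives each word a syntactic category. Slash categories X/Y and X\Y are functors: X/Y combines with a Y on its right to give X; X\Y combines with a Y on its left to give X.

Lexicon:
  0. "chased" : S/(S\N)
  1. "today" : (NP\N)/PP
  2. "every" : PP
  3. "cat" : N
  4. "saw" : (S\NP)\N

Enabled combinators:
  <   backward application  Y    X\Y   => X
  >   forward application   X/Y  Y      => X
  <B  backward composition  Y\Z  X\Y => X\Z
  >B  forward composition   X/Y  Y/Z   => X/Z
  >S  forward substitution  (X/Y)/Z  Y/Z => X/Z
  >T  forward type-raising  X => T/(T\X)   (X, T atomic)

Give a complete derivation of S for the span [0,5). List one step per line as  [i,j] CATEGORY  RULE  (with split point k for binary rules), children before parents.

[0,5] S   >
  [0,1] "chased" : S/(S\N)
  [1,5] S\N   <B
    [1,3] NP\N   >
      [1,2] "today" : (NP\N)/PP
      [2,3] "every" : PP
    [3,5] S\NP   <
      [3,4] "cat" : N
      [4,5] "saw" : (S\NP)\N

[0,1] S/(S\N)  lex  "chased"
[1,2] (NP\N)/PP  lex  "today"
[2,3] PP  lex  "every"
[1,3] NP\N  >  k=2
[3,4] N  lex  "cat"
[4,5] (S\NP)\N  lex  "saw"
[3,5] S\NP  <  k=4
[1,5] S\N  <B  k=3
[0,5] S  >  k=1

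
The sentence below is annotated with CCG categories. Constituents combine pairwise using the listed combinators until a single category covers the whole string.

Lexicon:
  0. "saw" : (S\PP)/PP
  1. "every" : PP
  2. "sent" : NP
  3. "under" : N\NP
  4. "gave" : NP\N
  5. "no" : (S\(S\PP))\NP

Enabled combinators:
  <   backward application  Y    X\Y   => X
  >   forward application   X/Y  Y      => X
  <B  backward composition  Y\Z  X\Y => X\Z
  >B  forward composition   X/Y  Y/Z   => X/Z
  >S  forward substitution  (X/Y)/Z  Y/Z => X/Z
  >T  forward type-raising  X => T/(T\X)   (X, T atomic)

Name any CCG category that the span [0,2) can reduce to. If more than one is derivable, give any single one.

S\PP

[0,6] S   <
  [0,2] S\PP   >
    [0,1] "saw" : (S\PP)/PP
    [1,2] "every" : PP
  [2,6] S\(S\PP)   <
    [2,5] NP   <
      [2,4] N   <
        [2,3] "sent" : NP
        [3,4] "under" : N\NP
      [4,5] "gave" : NP\N
    [5,6] "no" : (S\(S\PP))\NP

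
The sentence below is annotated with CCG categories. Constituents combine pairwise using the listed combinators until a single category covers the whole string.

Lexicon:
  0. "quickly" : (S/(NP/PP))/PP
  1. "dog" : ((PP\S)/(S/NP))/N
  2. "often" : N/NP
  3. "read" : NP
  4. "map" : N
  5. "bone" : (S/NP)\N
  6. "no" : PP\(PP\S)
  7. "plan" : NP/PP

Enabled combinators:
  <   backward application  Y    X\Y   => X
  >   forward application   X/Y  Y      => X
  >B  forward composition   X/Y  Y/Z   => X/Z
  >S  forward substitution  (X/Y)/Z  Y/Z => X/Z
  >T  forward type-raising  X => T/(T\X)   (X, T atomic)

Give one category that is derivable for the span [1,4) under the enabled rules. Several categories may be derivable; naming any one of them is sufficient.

(PP\S)/(S/NP)

[0,8] S   >
  [0,7] S/(NP/PP)   >
    [0,1] "quickly" : (S/(NP/PP))/PP
    [1,7] PP   <
      [1,6] PP\S   >
        [1,4] (PP\S)/(S/NP)   >
          [1,2] "dog" : ((PP\S)/(S/NP))/N
          [2,4] N   >
            [2,3] "often" : N/NP
            [3,4] "read" : NP
        [4,6] S/NP   <
          [4,5] "map" : N
          [5,6] "bone" : (S/NP)\N
      [6,7] "no" : PP\(PP\S)
  [7,8] "plan" : NP/PP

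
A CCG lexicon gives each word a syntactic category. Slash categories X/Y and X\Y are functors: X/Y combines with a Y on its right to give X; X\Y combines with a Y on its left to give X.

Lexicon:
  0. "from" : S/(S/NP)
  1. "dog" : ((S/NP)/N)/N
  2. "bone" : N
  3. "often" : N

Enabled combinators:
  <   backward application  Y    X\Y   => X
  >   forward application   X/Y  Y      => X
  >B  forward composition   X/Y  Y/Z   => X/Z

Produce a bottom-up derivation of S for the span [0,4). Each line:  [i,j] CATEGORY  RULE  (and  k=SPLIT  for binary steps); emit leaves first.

[0,4] S   >
  [0,1] "from" : S/(S/NP)
  [1,4] S/NP   >
    [1,3] (S/NP)/N   >
      [1,2] "dog" : ((S/NP)/N)/N
      [2,3] "bone" : N
    [3,4] "often" : N

[0,1] S/(S/NP)  lex  "from"
[1,2] ((S/NP)/N)/N  lex  "dog"
[2,3] N  lex  "bone"
[1,3] (S/NP)/N  >  k=2
[3,4] N  lex  "often"
[1,4] S/NP  >  k=3
[0,4] S  >  k=1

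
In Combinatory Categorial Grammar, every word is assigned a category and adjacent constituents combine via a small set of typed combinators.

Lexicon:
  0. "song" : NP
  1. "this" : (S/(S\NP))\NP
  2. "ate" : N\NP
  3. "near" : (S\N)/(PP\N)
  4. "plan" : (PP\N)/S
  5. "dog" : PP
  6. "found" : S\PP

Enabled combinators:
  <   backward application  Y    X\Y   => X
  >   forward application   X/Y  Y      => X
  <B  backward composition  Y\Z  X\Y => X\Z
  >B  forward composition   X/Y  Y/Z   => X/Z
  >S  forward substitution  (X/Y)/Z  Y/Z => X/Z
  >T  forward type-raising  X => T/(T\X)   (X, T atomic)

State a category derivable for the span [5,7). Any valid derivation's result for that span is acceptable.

[0,7] S   >
  [0,2] S/(S\NP)   <
    [0,1] "song" : NP
    [1,2] "this" : (S/(S\NP))\NP
  [2,7] S\NP   <B
    [2,3] "ate" : N\NP
    [3,7] S\N   >
      [3,4] "near" : (S\N)/(PP\N)
      [4,7] PP\N   >
        [4,5] "plan" : (PP\N)/S
        [5,7] S   <
          [5,6] "dog" : PP
          [6,7] "found" : S\PP

S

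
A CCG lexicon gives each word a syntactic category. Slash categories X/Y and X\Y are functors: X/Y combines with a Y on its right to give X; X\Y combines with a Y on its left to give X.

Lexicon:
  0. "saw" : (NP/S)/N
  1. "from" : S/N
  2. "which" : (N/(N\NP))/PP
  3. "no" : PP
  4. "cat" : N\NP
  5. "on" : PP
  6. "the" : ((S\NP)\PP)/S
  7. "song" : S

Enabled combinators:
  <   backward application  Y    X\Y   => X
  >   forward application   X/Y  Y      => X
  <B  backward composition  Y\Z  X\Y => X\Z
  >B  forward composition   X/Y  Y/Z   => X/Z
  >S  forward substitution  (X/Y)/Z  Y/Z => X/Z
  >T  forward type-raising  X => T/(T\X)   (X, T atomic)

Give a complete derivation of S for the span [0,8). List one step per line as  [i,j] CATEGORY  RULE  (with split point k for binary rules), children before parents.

[0,1] (NP/S)/N  lex  "saw"
[1,2] S/N  lex  "from"
[0,2] NP/N  >S  k=1
[2,3] (N/(N\NP))/PP  lex  "which"
[3,4] PP  lex  "no"
[2,4] N/(N\NP)  >  k=3
[4,5] N\NP  lex  "cat"
[2,5] N  >  k=4
[0,5] NP  >  k=2
[5,6] PP  lex  "on"
[6,7] ((S\NP)\PP)/S  lex  "the"
[7,8] S  lex  "song"
[6,8] (S\NP)\PP  >  k=7
[5,8] S\NP  <  k=6
[0,8] S  <  k=5

[0,8] S   <
  [0,5] NP   >
    [0,2] NP/N   >S
      [0,1] "saw" : (NP/S)/N
      [1,2] "from" : S/N
    [2,5] N   >
      [2,4] N/(N\NP)   >
        [2,3] "which" : (N/(N\NP))/PP
        [3,4] "no" : PP
      [4,5] "cat" : N\NP
  [5,8] S\NP   <
    [5,6] "on" : PP
    [6,8] (S\NP)\PP   >
      [6,7] "the" : ((S\NP)\PP)/S
      [7,8] "song" : S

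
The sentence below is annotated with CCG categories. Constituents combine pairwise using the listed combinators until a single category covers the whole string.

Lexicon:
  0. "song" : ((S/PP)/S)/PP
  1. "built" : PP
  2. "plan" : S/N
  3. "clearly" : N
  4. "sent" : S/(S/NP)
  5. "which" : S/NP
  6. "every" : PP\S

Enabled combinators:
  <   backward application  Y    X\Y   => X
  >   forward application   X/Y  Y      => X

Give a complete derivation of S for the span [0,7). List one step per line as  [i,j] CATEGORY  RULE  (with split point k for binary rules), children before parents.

[0,1] ((S/PP)/S)/PP  lex  "song"
[1,2] PP  lex  "built"
[0,2] (S/PP)/S  >  k=1
[2,3] S/N  lex  "plan"
[3,4] N  lex  "clearly"
[2,4] S  >  k=3
[0,4] S/PP  >  k=2
[4,5] S/(S/NP)  lex  "sent"
[5,6] S/NP  lex  "which"
[4,6] S  >  k=5
[6,7] PP\S  lex  "every"
[4,7] PP  <  k=6
[0,7] S  >  k=4

[0,7] S   >
  [0,4] S/PP   >
    [0,2] (S/PP)/S   >
      [0,1] "song" : ((S/PP)/S)/PP
      [1,2] "built" : PP
    [2,4] S   >
      [2,3] "plan" : S/N
      [3,4] "clearly" : N
  [4,7] PP   <
    [4,6] S   >
      [4,5] "sent" : S/(S/NP)
      [5,6] "which" : S/NP
    [6,7] "every" : PP\S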